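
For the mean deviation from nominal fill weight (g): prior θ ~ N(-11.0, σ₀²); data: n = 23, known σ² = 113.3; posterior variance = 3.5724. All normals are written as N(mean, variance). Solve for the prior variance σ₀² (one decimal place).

σ₀² = 13.0

For the Normal–Normal model with known σ², precisions add: τ_n = τ₀ + n/σ².
So 1/σ₀² = 1/3.5724 − 23/113.3 = 0.279924 − 0.203001 = 0.076923.
Hence σ₀² = 1/0.076923 ≈ 13.0.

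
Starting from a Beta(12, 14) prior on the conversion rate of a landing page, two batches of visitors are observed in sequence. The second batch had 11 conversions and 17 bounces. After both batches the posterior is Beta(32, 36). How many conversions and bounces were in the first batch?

Sequential conjugate updates are equivalent to a single update on the pooled data, so total successes = posterior α − prior α and total failures = posterior β − prior β.
Total across both batches: 32−12=20 conversions, 36−14=22 bounces.
Subtract the second batch: 20−11=9 conversions and 22−17=5 bounces.

9 conversions and 5 bounces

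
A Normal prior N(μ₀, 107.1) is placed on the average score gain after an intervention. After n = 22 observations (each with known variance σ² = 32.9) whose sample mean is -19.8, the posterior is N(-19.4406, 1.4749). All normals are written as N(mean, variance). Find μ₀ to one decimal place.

The posterior mean is a precision-weighted average: μ_n = (τ₀μ₀ + τ_data·x̄)/(τ₀+τ_data), with τ₀=1/σ₀² and τ_data=n/σ².
Here τ₀ = 1/107.1 = 0.009337 and τ_data = 22/32.9 = 0.668693, so τ_n = 0.678030.
Rearranging for μ₀: μ₀ = (μ_n·τ_n − τ_data·x̄)/τ₀ = (-19.4406·0.678030 − 0.668693·-19.8) / 0.009337 = 0.058811/0.009337 ≈ 6.3.

μ₀ = 6.3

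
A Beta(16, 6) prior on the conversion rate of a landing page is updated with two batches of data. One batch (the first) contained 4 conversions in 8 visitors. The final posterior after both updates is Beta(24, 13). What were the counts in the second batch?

4 conversions and 3 bounces

Sequential conjugate updates are equivalent to a single update on the pooled data, so total successes = posterior α − prior α and total failures = posterior β − prior β.
Total across both batches: 24−16=8 conversions, 13−6=7 bounces.
Subtract the first batch: 8−4=4 conversions and 7−4=3 bounces.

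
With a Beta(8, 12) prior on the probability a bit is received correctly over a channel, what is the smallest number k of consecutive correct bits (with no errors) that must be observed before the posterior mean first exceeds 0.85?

After k correct bits and 0 errors the posterior is Beta(8+k, 12), with mean (8+k)/(8+12+k).
Set (8+k)/(20+k) > 0.85 and solve: k > (0.85·20 − 8)/(1 − 0.85) = 60.000.
The smallest integer exceeding 60.000 is 61, and checking k=61: (69)/(81) = 0.8519 > 0.85.

k = 61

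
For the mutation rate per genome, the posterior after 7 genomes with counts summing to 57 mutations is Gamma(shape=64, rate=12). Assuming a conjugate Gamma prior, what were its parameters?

A Gamma(α, β) prior (rate parametrization) on a Poisson rate with n observations summing to S gives posterior Gamma(α+S, β+n).
So α = 64 − 57 = 7 and β = 12 − 7 = 5.

Gamma(shape=7, rate=5)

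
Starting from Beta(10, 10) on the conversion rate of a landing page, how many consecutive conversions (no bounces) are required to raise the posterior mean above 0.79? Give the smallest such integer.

After k conversions and 0 bounces the posterior is Beta(10+k, 10), with mean (10+k)/(10+10+k).
Set (10+k)/(20+k) > 0.79 and solve: k > (0.79·20 − 10)/(1 − 0.79) = 27.619.
The smallest integer exceeding 27.619 is 28, and checking k=28: (38)/(48) = 0.7917 > 0.79.

k = 28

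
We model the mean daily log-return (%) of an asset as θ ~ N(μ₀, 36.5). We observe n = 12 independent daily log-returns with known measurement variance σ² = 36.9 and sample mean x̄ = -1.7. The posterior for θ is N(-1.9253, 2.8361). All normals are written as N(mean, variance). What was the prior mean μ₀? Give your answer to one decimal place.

μ₀ = -4.6

The posterior mean is a precision-weighted average: μ_n = (τ₀μ₀ + τ_data·x̄)/(τ₀+τ_data), with τ₀=1/σ₀² and τ_data=n/σ².
Here τ₀ = 1/36.5 = 0.027397 and τ_data = 12/36.9 = 0.325203, so τ_n = 0.352600.
Rearranging for μ₀: μ₀ = (μ_n·τ_n − τ_data·x̄)/τ₀ = (-1.9253·0.352600 − 0.325203·-1.7) / 0.027397 = -0.126016/0.027397 ≈ -4.6.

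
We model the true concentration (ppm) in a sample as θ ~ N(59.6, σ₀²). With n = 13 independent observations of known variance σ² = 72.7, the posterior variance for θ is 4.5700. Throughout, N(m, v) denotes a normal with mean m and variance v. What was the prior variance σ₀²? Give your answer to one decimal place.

σ₀² = 25.0

For the Normal–Normal model with known σ², precisions add: τ_n = τ₀ + n/σ².
So 1/σ₀² = 1/4.5700 − 13/72.7 = 0.218818 − 0.178817 = 0.040001.
Hence σ₀² = 1/0.040001 ≈ 25.0.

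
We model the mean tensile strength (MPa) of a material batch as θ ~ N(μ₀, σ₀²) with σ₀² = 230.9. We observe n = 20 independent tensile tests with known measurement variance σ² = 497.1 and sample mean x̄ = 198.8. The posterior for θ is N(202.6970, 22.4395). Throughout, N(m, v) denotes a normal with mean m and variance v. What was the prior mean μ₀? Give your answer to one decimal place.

μ₀ = 238.9

With known observation variance, the Normal–Normal posterior has precision τ_n = τ₀ + n/σ² and mean μ_n = (τ₀μ₀ + (n/σ²)x̄)/τ_n.
Here τ₀ = 1/230.9 = 0.004331 and τ_data = 20/497.1 = 0.040233, so τ_n = 0.044564.
Rearranging for μ₀: μ₀ = (μ_n·τ_n − τ_data·x̄)/τ₀ = (202.6970·0.044564 − 0.040233·198.8) / 0.004331 = 1.034669/0.004331 ≈ 238.9.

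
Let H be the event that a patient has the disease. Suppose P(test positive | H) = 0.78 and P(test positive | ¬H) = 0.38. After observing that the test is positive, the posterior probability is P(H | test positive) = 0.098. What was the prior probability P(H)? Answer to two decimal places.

In odds form, posterior odds = prior odds × likelihood ratio, so prior odds = posterior odds ÷ LR.
Posterior odds = 0.098/(1−0.098) = 0.1086. LR = 0.78/0.38 = 2.0526.
Prior odds = 0.1086/2.0526 = 0.0529, so P(H) = 0.0529/(1+0.0529) ≈ 0.05.

P(H) = 0.05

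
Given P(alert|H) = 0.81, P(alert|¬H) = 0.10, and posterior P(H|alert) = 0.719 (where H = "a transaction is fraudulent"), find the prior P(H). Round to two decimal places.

P(H) = 0.24

In odds form, posterior odds = prior odds × likelihood ratio, so prior odds = posterior odds ÷ LR.
Posterior odds = 0.719/(1−0.719) = 2.5587. LR = 0.81/0.10 = 8.1000.
Prior odds = 2.5587/8.1000 = 0.3159, so P(H) = 0.3159/(1+0.3159) ≈ 0.24.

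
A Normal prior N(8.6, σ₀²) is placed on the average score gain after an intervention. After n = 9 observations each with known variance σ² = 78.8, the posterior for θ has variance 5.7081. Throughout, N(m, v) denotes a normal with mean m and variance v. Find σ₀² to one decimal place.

Posterior precision equals prior precision plus data precision: 1/σ_n² = 1/σ₀² + n/σ².
So 1/σ₀² = 1/5.7081 − 9/78.8 = 0.175190 − 0.114213 = 0.060977.
Hence σ₀² = 1/0.060977 ≈ 16.4.

σ₀² = 16.4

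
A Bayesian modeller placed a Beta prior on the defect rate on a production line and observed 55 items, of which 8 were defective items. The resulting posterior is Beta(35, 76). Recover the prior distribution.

Beta(27, 29)

Beta is conjugate to the binomial likelihood: posterior = Beta(a+s, b+f).
So a = 35 − 8 = 27 and b = 76 − 47 = 29.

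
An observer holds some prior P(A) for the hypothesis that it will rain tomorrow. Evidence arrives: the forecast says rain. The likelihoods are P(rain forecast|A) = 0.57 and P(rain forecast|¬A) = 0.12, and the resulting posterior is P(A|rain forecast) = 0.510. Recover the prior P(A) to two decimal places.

Bayes' rule in odds form gives O(A|E) = O(A)·[P(E|A)/P(E|¬A)], hence O(A) = O(A|E)/LR.
Posterior odds = 0.510/(1−0.510) = 1.0408. LR = 0.57/0.12 = 4.7500.
Prior odds = 1.0408/4.7500 = 0.2191, so P(A) = 0.2191/(1+0.2191) ≈ 0.18.

P(A) = 0.18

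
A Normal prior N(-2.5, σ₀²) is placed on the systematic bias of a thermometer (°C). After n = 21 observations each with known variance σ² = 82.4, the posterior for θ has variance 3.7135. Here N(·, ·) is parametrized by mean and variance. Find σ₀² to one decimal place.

For the Normal–Normal model with known σ², precisions add: τ_n = τ₀ + n/σ².
So 1/σ₀² = 1/3.7135 − 21/82.4 = 0.269288 − 0.254854 = 0.014434.
Hence σ₀² = 1/0.014434 ≈ 69.3.

σ₀² = 69.3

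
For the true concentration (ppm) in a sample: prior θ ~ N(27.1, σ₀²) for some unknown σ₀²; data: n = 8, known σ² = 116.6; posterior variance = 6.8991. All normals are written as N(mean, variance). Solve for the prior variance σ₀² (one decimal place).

Posterior precision equals prior precision plus data precision: 1/σ_n² = 1/σ₀² + n/σ².
So 1/σ₀² = 1/6.8991 − 8/116.6 = 0.144946 − 0.068611 = 0.076335.
Hence σ₀² = 1/0.076335 ≈ 13.1.

σ₀² = 13.1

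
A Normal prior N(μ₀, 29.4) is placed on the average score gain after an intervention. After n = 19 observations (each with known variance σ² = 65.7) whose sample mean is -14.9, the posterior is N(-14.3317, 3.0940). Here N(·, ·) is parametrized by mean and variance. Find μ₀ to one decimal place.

μ₀ = -9.5

The posterior mean is a precision-weighted average: μ_n = (τ₀μ₀ + τ_data·x̄)/(τ₀+τ_data), with τ₀=1/σ₀² and τ_data=n/σ².
Here τ₀ = 1/29.4 = 0.034014 and τ_data = 19/65.7 = 0.289193, so τ_n = 0.323207.
Rearranging for μ₀: μ₀ = (μ_n·τ_n − τ_data·x̄)/τ₀ = (-14.3317·0.323207 − 0.289193·-14.9) / 0.034014 = -0.323130/0.034014 ≈ -9.5.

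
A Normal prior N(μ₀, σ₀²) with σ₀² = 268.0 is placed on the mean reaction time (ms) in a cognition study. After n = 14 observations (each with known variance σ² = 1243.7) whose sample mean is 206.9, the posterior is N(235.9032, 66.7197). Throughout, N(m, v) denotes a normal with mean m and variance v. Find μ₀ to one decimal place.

With known observation variance, the Normal–Normal posterior has precision τ_n = τ₀ + n/σ² and mean μ_n = (τ₀μ₀ + (n/σ²)x̄)/τ_n.
Here τ₀ = 1/268.0 = 0.003731 and τ_data = 14/1243.7 = 0.011257, so τ_n = 0.014988.
Rearranging for μ₀: μ₀ = (μ_n·τ_n − τ_data·x̄)/τ₀ = (235.9032·0.014988 − 0.011257·206.9) / 0.003731 = 1.206644/0.003731 ≈ 323.4.

μ₀ = 323.4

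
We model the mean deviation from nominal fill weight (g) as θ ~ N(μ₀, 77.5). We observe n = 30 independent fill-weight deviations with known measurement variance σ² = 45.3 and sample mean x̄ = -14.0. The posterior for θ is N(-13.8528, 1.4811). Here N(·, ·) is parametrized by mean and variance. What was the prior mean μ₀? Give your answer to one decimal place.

The posterior mean is a precision-weighted average: μ_n = (τ₀μ₀ + τ_data·x̄)/(τ₀+τ_data), with τ₀=1/σ₀² and τ_data=n/σ².
Here τ₀ = 1/77.5 = 0.012903 and τ_data = 30/45.3 = 0.662252, so τ_n = 0.675155.
Rearranging for μ₀: μ₀ = (μ_n·τ_n − τ_data·x̄)/τ₀ = (-13.8528·0.675155 − 0.662252·-14.0) / 0.012903 = -0.081259/0.012903 ≈ -6.3.

μ₀ = -6.3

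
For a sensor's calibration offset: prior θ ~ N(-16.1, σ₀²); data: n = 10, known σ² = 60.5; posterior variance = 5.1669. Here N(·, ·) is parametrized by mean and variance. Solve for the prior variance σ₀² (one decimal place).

For the Normal–Normal model with known σ², precisions add: τ_n = τ₀ + n/σ².
So 1/σ₀² = 1/5.1669 − 10/60.5 = 0.193540 − 0.165289 = 0.028251.
Hence σ₀² = 1/0.028251 ≈ 35.4.

σ₀² = 35.4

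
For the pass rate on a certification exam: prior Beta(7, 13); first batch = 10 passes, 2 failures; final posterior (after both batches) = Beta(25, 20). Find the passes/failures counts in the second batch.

8 passes and 5 failures

Sequential conjugate updates are equivalent to a single update on the pooled data, so total successes = posterior α − prior α and total failures = posterior β − prior β.
Total across both batches: 25−7=18 passes, 20−13=7 failures.
Subtract the first batch: 18−10=8 passes and 7−2=5 failures.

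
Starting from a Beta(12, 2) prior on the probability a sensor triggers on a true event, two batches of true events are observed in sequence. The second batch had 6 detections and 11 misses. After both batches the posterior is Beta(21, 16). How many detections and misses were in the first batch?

3 detections and 3 misses

Because Beta–binomial updating is additive in the counts, the combined data contributed (α_post−α_prior, β_post−β_prior) successes and failures.
Total across both batches: 21−12=9 detections, 16−2=14 misses.
Subtract the second batch: 9−6=3 detections and 14−11=3 misses.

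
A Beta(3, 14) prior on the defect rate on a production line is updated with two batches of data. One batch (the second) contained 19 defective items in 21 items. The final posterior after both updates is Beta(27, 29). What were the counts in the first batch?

Because Beta–binomial updating is additive in the counts, the combined data contributed (α_post−α_prior, β_post−β_prior) successes and failures.
Total across both batches: 27−3=24 defective items, 29−14=15 good items.
Subtract the second batch: 24−19=5 defective items and 15−2=13 good items.

5 defective items and 13 good items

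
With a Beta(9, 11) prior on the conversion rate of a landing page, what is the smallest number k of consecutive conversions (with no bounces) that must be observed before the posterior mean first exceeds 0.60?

k = 8

After k conversions and 0 bounces the posterior is Beta(9+k, 11), with mean (9+k)/(9+11+k).
Set (9+k)/(20+k) > 0.60 and solve: k > (0.60·20 − 9)/(1 − 0.60) = 7.500.
The smallest integer exceeding 7.500 is 8.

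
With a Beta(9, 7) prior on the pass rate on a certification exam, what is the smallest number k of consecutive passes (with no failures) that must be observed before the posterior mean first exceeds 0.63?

k = 3

After k passes and 0 failures the posterior is Beta(9+k, 7), with mean (9+k)/(9+7+k).
Set (9+k)/(16+k) > 0.63 and solve: k > (0.63·16 − 9)/(1 − 0.63) = 2.919.
The smallest integer exceeding 2.919 is 3.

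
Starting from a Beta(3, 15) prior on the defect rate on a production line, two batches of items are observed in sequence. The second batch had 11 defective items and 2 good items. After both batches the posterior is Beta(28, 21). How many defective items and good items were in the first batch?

Sequential conjugate updates are equivalent to a single update on the pooled data, so total successes = posterior α − prior α and total failures = posterior β − prior β.
Total across both batches: 28−3=25 defective items, 21−15=6 good items.
Subtract the second batch: 25−11=14 defective items and 6−2=4 good items.

14 defective items and 4 good items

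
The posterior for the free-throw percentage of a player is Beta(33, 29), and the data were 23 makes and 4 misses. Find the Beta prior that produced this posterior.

Beta(10, 25)

Under Beta–binomial conjugacy the posterior parameters are (α+s, β+f).
Subtract the data counts: 33−23=10, 29−4=25.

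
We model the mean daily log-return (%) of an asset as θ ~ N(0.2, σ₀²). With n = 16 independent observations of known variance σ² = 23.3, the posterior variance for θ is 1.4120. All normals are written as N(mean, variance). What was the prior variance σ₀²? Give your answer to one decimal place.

Posterior precision equals prior precision plus data precision: 1/σ_n² = 1/σ₀² + n/σ².
So 1/σ₀² = 1/1.4120 − 16/23.3 = 0.708215 − 0.686695 = 0.021520.
Hence σ₀² = 1/0.021520 ≈ 46.5.

σ₀² = 46.5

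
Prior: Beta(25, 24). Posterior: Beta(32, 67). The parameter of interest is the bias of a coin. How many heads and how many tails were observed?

Under Beta–binomial conjugacy the posterior parameters are (a+s, b+f).
So s = 32 − 25 = 7 and f = 67 − 24 = 43.

7 heads and 43 tails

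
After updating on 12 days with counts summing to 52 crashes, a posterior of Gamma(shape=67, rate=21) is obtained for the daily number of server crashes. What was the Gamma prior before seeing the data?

A Gamma(α, β) prior (rate parametrization) on a Poisson rate with n observations summing to S gives posterior Gamma(α+S, β+n).
So α = 67 − 52 = 15 and β = 21 − 12 = 9.

Gamma(shape=15, rate=9)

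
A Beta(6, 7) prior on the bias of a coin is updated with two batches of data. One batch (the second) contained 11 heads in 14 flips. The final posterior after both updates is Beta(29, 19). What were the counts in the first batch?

Because Beta–binomial updating is additive in the counts, the combined data contributed (α_post−α_prior, β_post−β_prior) successes and failures.
Total across both batches: 29−6=23 heads, 19−7=12 tails.
Subtract the second batch: 23−11=12 heads and 12−3=9 tails.

12 heads and 9 tails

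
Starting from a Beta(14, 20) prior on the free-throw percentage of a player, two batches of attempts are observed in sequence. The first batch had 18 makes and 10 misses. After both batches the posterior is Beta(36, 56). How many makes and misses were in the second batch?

4 makes and 26 misses

Because Beta–binomial updating is additive in the counts, the combined data contributed (α_post−α_prior, β_post−β_prior) successes and failures.
Total across both batches: 36−14=22 makes, 56−20=36 misses.
Subtract the first batch: 22−18=4 makes and 36−10=26 misses.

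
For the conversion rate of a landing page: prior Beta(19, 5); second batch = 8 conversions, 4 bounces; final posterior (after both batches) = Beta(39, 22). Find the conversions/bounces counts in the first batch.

12 conversions and 13 bounces

Sequential conjugate updates are equivalent to a single update on the pooled data, so total successes = posterior α − prior α and total failures = posterior β − prior β.
Total across both batches: 39−19=20 conversions, 22−5=17 bounces.
Subtract the second batch: 20−8=12 conversions and 17−4=13 bounces.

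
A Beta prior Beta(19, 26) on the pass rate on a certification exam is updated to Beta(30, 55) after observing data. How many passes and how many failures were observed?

Beta is conjugate to the binomial likelihood: posterior = Beta(α+s, β+f).
So s = 30 − 19 = 11 and f = 55 − 26 = 29.

11 passes and 29 failures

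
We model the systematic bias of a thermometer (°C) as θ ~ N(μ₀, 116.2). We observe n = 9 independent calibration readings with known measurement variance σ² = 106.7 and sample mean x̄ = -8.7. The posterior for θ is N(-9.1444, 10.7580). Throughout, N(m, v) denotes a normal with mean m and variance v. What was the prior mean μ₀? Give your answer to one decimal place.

The posterior mean is a precision-weighted average: μ_n = (τ₀μ₀ + τ_data·x̄)/(τ₀+τ_data), with τ₀=1/σ₀² and τ_data=n/σ².
Here τ₀ = 1/116.2 = 0.008606 and τ_data = 9/106.7 = 0.084349, so τ_n = 0.092955.
Rearranging for μ₀: μ₀ = (μ_n·τ_n − τ_data·x̄)/τ₀ = (-9.1444·0.092955 − 0.084349·-8.7) / 0.008606 = -0.116181/0.008606 ≈ -13.5.

μ₀ = -13.5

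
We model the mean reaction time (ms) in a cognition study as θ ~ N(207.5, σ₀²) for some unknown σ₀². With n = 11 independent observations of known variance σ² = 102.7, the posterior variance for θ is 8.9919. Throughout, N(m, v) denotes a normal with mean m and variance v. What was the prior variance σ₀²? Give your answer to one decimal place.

Posterior precision equals prior precision plus data precision: 1/σ_n² = 1/σ₀² + n/σ².
So 1/σ₀² = 1/8.9919 − 11/102.7 = 0.111211 − 0.107108 = 0.004103.
Hence σ₀² = 1/0.004103 ≈ 243.7.

σ₀² = 243.7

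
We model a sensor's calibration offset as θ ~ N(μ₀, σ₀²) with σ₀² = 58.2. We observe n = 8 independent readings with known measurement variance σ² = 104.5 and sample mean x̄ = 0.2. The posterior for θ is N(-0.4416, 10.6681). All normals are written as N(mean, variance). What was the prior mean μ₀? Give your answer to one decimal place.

With known observation variance, the Normal–Normal posterior has precision τ_n = τ₀ + n/σ² and mean μ_n = (τ₀μ₀ + (n/σ²)x̄)/τ_n.
Here τ₀ = 1/58.2 = 0.017182 and τ_data = 8/104.5 = 0.076555, so τ_n = 0.093737.
Rearranging for μ₀: μ₀ = (μ_n·τ_n − τ_data·x̄)/τ₀ = (-0.4416·0.093737 − 0.076555·0.2) / 0.017182 = -0.056705/0.017182 ≈ -3.3.

μ₀ = -3.3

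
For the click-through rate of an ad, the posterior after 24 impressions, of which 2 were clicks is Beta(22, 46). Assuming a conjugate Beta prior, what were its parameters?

Beta(20, 24)

Under Beta–binomial conjugacy the posterior parameters are (a+s, b+f).
Subtract the data counts: 22−2=20, 46−22=24.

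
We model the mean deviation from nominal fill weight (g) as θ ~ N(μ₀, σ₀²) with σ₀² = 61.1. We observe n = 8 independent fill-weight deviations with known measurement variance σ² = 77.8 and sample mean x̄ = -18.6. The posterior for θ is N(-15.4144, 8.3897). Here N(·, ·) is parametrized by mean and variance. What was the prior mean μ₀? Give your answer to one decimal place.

μ₀ = 4.6

The posterior mean is a precision-weighted average: μ_n = (τ₀μ₀ + τ_data·x̄)/(τ₀+τ_data), with τ₀=1/σ₀² and τ_data=n/σ².
Here τ₀ = 1/61.1 = 0.016367 and τ_data = 8/77.8 = 0.102828, so τ_n = 0.119195.
Rearranging for μ₀: μ₀ = (μ_n·τ_n − τ_data·x̄)/τ₀ = (-15.4144·0.119195 − 0.102828·-18.6) / 0.016367 = 0.075281/0.016367 ≈ 4.6.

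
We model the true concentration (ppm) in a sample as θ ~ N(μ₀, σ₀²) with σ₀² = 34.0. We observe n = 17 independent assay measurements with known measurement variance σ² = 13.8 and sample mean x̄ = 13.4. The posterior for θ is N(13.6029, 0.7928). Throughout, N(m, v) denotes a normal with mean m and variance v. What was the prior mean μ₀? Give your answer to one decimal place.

μ₀ = 22.1

The posterior mean is a precision-weighted average: μ_n = (τ₀μ₀ + τ_data·x̄)/(τ₀+τ_data), with τ₀=1/σ₀² and τ_data=n/σ².
Here τ₀ = 1/34.0 = 0.029412 and τ_data = 17/13.8 = 1.231884, so τ_n = 1.261296.
Rearranging for μ₀: μ₀ = (μ_n·τ_n − τ_data·x̄)/τ₀ = (13.6029·1.261296 − 1.231884·13.4) / 0.029412 = 0.650038/0.029412 ≈ 22.1.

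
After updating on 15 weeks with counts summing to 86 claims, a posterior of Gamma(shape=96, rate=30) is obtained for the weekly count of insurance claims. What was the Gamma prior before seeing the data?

Gamma(shape=10, rate=15)

A Gamma(α, β) prior (rate parametrization) on a Poisson rate with n observations summing to S gives posterior Gamma(α+S, β+n).
So α = 96 − 86 = 10 and β = 30 − 15 = 15.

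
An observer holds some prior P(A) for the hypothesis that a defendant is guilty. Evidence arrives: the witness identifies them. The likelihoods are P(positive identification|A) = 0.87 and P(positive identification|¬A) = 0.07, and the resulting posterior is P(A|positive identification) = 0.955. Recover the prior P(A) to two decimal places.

In odds form, posterior odds = prior odds × likelihood ratio, so prior odds = posterior odds ÷ LR.
Posterior odds = 0.955/(1−0.955) = 21.2222. LR = 0.87/0.07 = 12.4286.
Prior odds = 21.2222/12.4286 = 1.7075, so P(A) = 1.7075/(1+1.7075) ≈ 0.63.

P(A) = 0.63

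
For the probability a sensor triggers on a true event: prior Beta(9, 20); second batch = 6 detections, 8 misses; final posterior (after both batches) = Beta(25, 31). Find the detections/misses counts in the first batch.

Because Beta–binomial updating is additive in the counts, the combined data contributed (α_post−α_prior, β_post−β_prior) successes and failures.
Total across both batches: 25−9=16 detections, 31−20=11 misses.
Subtract the second batch: 16−6=10 detections and 11−8=3 misses.

10 detections and 3 misses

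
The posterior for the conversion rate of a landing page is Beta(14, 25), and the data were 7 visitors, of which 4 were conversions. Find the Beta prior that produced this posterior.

Beta(10, 22)

Beta is conjugate to the binomial likelihood: posterior = Beta(a+s, b+f).
Subtract the data counts: 14−4=10, 25−3=22.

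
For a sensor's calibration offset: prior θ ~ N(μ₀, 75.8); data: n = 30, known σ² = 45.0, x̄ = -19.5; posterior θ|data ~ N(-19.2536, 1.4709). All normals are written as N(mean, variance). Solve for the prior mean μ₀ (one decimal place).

The posterior mean is a precision-weighted average: μ_n = (τ₀μ₀ + τ_data·x̄)/(τ₀+τ_data), with τ₀=1/σ₀² and τ_data=n/σ².
Here τ₀ = 1/75.8 = 0.013193 and τ_data = 30/45.0 = 0.666667, so τ_n = 0.679860.
Rearranging for μ₀: μ₀ = (μ_n·τ_n − τ_data·x̄)/τ₀ = (-19.2536·0.679860 − 0.666667·-19.5) / 0.013193 = -0.089746/0.013193 ≈ -6.8.

μ₀ = -6.8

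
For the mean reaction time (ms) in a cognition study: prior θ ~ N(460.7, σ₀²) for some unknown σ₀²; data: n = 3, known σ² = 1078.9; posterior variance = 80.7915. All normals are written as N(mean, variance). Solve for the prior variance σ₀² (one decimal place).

Posterior precision equals prior precision plus data precision: 1/σ_n² = 1/σ₀² + n/σ².
So 1/σ₀² = 1/80.7915 − 3/1078.9 = 0.012378 − 0.002781 = 0.009597.
Hence σ₀² = 1/0.009597 ≈ 104.2.

σ₀² = 104.2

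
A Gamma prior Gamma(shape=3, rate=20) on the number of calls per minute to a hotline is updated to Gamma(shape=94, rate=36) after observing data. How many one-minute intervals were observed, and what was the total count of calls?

Gamma–Poisson conjugacy: posterior shape = α + Σxᵢ, posterior rate = β + n.
Matching: Σxᵢ = 94 − 3 = 91 and n = 36 − 20 = 16.

n = 16 one-minute intervals with total 91 calls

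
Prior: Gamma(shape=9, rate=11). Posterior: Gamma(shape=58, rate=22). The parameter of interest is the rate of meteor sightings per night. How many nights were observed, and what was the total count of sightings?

n = 11 nights with total 49 sightings

Gamma–Poisson conjugacy: posterior shape = α + Σxᵢ, posterior rate = β + n.
Matching: Σxᵢ = 58 − 9 = 49 and n = 22 − 11 = 11.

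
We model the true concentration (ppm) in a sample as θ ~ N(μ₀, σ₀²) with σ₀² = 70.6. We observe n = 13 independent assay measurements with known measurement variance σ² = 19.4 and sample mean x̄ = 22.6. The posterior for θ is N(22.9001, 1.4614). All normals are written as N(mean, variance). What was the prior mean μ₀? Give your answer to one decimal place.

μ₀ = 37.1

With known observation variance, the Normal–Normal posterior has precision τ_n = τ₀ + n/σ² and mean μ_n = (τ₀μ₀ + (n/σ²)x̄)/τ_n.
Here τ₀ = 1/70.6 = 0.014164 and τ_data = 13/19.4 = 0.670103, so τ_n = 0.684267.
Rearranging for μ₀: μ₀ = (μ_n·τ_n − τ_data·x̄)/τ₀ = (22.9001·0.684267 − 0.670103·22.6) / 0.014164 = 0.525455/0.014164 ≈ 37.1.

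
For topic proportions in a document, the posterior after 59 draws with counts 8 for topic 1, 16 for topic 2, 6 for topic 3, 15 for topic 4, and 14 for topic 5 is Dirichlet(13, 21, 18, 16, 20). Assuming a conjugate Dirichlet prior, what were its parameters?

Dirichlet(5, 5, 12, 1, 6)

For a Dirichlet(α) prior with multinomial counts c, the posterior is Dirichlet(α + c) componentwise.
Subtract each count from the matching posterior parameter: 13−8=5, 21−16=5, 18−6=12, 16−15=1, 20−14=6.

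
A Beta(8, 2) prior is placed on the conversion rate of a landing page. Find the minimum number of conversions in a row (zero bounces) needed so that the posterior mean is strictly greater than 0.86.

k = 5

After k conversions and 0 bounces the posterior is Beta(8+k, 2), with mean (8+k)/(8+2+k).
Set (8+k)/(10+k) > 0.86 and solve: k > (0.86·10 − 8)/(1 − 0.86) = 4.286.
The smallest integer exceeding 4.286 is 5.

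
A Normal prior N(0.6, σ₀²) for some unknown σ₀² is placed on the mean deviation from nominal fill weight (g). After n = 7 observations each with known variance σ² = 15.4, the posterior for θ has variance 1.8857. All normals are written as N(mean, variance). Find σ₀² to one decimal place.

For the Normal–Normal model with known σ², precisions add: τ_n = τ₀ + n/σ².
So 1/σ₀² = 1/1.8857 − 7/15.4 = 0.530307 − 0.454545 = 0.075762.
Hence σ₀² = 1/0.075762 ≈ 13.2.

σ₀² = 13.2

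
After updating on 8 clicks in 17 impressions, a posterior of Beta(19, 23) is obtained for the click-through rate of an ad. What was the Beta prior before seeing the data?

Beta(11, 14)

Beta is conjugate to the binomial likelihood: posterior = Beta(α+s, β+f).
Subtract the data counts: 19−8=11, 23−9=14.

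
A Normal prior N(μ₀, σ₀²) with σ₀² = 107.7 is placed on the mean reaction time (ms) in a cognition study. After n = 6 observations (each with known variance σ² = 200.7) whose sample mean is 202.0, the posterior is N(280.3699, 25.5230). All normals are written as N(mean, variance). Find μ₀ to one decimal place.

μ₀ = 532.7

With known observation variance, the Normal–Normal posterior has precision τ_n = τ₀ + n/σ² and mean μ_n = (τ₀μ₀ + (n/σ²)x̄)/τ_n.
Here τ₀ = 1/107.7 = 0.009285 and τ_data = 6/200.7 = 0.029895, so τ_n = 0.039180.
Rearranging for μ₀: μ₀ = (μ_n·τ_n − τ_data·x̄)/τ₀ = (280.3699·0.039180 − 0.029895·202.0) / 0.009285 = 4.946103/0.009285 ≈ 532.7.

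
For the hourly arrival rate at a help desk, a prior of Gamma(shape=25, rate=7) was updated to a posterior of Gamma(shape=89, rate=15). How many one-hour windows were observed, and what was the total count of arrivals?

n = 8 one-hour windows with total 64 arrivals

Gamma–Poisson conjugacy: posterior shape = α + Σxᵢ, posterior rate = β + n.
Matching: Σxᵢ = 89 − 25 = 64 and n = 15 − 7 = 8.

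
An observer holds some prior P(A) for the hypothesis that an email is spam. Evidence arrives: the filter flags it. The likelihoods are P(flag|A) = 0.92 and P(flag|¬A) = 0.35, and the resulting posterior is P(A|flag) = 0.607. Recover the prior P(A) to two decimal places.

In odds form, posterior odds = prior odds × likelihood ratio, so prior odds = posterior odds ÷ LR.
Posterior odds = 0.607/(1−0.607) = 1.5445. LR = 0.92/0.35 = 2.6286.
Prior odds = 1.5445/2.6286 = 0.5876, so P(A) = 0.5876/(1+0.5876) ≈ 0.37.

P(A) = 0.37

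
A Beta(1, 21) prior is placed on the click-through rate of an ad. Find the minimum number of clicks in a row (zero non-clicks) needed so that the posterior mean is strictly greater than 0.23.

After k clicks and 0 non-clicks the posterior is Beta(1+k, 21), with mean (1+k)/(1+21+k).
Set (1+k)/(22+k) > 0.23 and solve: k > (0.23·22 − 1)/(1 − 0.23) = 5.273.
The smallest integer exceeding 5.273 is 6, and checking k=6: (7)/(28) = 0.2500 > 0.23.

k = 6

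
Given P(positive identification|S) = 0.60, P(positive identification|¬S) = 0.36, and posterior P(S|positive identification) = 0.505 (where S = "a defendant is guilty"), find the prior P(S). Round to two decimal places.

In odds form, posterior odds = prior odds × likelihood ratio, so prior odds = posterior odds ÷ LR.
Posterior odds = 0.505/(1−0.505) = 1.0202. LR = 0.60/0.36 = 1.6667.
Prior odds = 1.0202/1.6667 = 0.6121, so P(S) = 0.6121/(1+0.6121) ≈ 0.38.

P(S) = 0.38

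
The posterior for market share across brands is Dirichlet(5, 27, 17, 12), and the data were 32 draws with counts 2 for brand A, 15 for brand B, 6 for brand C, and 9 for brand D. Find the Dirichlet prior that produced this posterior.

Dirichlet(3, 12, 11, 3)

For a Dirichlet(α) prior with multinomial counts c, the posterior is Dirichlet(α + c) componentwise.
Subtract each count from the matching posterior parameter: 5−2=3, 27−15=12, 17−6=11, 12−9=3.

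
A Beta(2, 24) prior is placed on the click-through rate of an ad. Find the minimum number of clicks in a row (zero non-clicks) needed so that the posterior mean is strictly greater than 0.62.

k = 38

After k clicks and 0 non-clicks the posterior is Beta(2+k, 24), with mean (2+k)/(2+24+k).
Set (2+k)/(26+k) > 0.62 and solve: k > (0.62·26 − 2)/(1 − 0.62) = 37.158.
The smallest integer exceeding 37.158 is 38.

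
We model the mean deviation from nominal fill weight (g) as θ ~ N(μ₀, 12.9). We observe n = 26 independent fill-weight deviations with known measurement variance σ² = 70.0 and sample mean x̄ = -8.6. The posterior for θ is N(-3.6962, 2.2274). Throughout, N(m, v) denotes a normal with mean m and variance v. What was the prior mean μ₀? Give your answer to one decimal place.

μ₀ = 19.8

With known observation variance, the Normal–Normal posterior has precision τ_n = τ₀ + n/σ² and mean μ_n = (τ₀μ₀ + (n/σ²)x̄)/τ_n.
Here τ₀ = 1/12.9 = 0.077519 and τ_data = 26/70.0 = 0.371429, so τ_n = 0.448948.
Rearranging for μ₀: μ₀ = (μ_n·τ_n − τ_data·x̄)/τ₀ = (-3.6962·0.448948 − 0.371429·-8.6) / 0.077519 = 1.534888/0.077519 ≈ 19.8.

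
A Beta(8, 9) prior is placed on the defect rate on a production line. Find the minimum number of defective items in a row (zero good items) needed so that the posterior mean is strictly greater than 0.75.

k = 20

After k defective items and 0 good items the posterior is Beta(8+k, 9), with mean (8+k)/(8+9+k).
Set (8+k)/(17+k) > 0.75 and solve: k > (0.75·17 − 8)/(1 − 0.75) = 19.000.
The smallest integer exceeding 19.000 is 20.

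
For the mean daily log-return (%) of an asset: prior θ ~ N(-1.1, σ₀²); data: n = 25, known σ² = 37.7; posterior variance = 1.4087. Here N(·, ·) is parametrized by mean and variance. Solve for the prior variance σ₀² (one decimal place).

σ₀² = 21.4

Posterior precision equals prior precision plus data precision: 1/σ_n² = 1/σ₀² + n/σ².
So 1/σ₀² = 1/1.4087 − 25/37.7 = 0.709874 − 0.663130 = 0.046744.
Hence σ₀² = 1/0.046744 ≈ 21.4.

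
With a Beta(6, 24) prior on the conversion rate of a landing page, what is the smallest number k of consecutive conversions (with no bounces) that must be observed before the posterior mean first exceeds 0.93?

After k conversions and 0 bounces the posterior is Beta(6+k, 24), with mean (6+k)/(6+24+k).
Set (6+k)/(30+k) > 0.93 and solve: k > (0.93·30 − 6)/(1 − 0.93) = 312.857.
The smallest integer exceeding 312.857 is 313.

k = 313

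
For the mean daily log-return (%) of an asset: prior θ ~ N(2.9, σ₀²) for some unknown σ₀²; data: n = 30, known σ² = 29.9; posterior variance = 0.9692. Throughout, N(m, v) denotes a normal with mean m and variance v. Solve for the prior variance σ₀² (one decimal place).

For the Normal–Normal model with known σ², precisions add: τ_n = τ₀ + n/σ².
So 1/σ₀² = 1/0.9692 − 30/29.9 = 1.031779 − 1.003344 = 0.028435.
Hence σ₀² = 1/0.028435 ≈ 35.2.

σ₀² = 35.2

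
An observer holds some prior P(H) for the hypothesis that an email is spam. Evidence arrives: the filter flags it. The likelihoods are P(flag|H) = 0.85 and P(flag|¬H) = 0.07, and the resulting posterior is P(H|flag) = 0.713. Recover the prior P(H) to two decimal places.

In odds form, posterior odds = prior odds × likelihood ratio, so prior odds = posterior odds ÷ LR.
Posterior odds = 0.713/(1−0.713) = 2.4843. LR = 0.85/0.07 = 12.1429.
Prior odds = 2.4843/12.1429 = 0.2046, so P(H) = 0.2046/(1+0.2046) ≈ 0.17.

P(H) = 0.17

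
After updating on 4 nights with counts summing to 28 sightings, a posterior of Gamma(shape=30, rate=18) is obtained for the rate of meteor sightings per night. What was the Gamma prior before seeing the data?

Gamma(shape=2, rate=14)

Gamma–Poisson conjugacy: posterior shape = α + Σxᵢ, posterior rate = β + n.
So α = 30 − 28 = 2 and β = 18 − 4 = 14.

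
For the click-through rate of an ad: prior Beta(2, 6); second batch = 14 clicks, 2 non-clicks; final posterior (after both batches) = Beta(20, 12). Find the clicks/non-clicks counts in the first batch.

4 clicks and 4 non-clicks

Sequential conjugate updates are equivalent to a single update on the pooled data, so total successes = posterior α − prior α and total failures = posterior β − prior β.
Total across both batches: 20−2=18 clicks, 12−6=6 non-clicks.
Subtract the second batch: 18−14=4 clicks and 6−2=4 non-clicks.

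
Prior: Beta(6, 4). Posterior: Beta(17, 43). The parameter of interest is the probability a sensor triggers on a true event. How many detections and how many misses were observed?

Under Beta–binomial conjugacy the posterior parameters are (α+s, β+f).
So s = 17 − 6 = 11 and f = 43 − 4 = 39.

11 detections and 39 misses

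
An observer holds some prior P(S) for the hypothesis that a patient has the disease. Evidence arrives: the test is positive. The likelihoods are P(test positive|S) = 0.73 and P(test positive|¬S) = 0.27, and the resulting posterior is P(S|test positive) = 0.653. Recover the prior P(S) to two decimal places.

P(S) = 0.41

In odds form, posterior odds = prior odds × likelihood ratio, so prior odds = posterior odds ÷ LR.
Posterior odds = 0.653/(1−0.653) = 1.8818. LR = 0.73/0.27 = 2.7037.
Prior odds = 1.8818/2.7037 = 0.6960, so P(S) = 0.6960/(1+0.6960) ≈ 0.41.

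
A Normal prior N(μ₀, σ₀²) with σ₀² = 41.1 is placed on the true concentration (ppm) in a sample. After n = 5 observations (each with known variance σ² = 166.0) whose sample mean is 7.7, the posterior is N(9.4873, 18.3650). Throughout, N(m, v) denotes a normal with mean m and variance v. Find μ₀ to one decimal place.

μ₀ = 11.7

The posterior mean is a precision-weighted average: μ_n = (τ₀μ₀ + τ_data·x̄)/(τ₀+τ_data), with τ₀=1/σ₀² and τ_data=n/σ².
Here τ₀ = 1/41.1 = 0.024331 and τ_data = 5/166.0 = 0.030120, so τ_n = 0.054451.
Rearranging for μ₀: μ₀ = (μ_n·τ_n − τ_data·x̄)/τ₀ = (9.4873·0.054451 − 0.030120·7.7) / 0.024331 = 0.284669/0.024331 ≈ 11.7.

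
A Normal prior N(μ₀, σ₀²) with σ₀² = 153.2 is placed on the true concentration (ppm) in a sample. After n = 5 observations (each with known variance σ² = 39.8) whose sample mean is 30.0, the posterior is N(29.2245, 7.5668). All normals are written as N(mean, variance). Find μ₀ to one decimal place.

μ₀ = 14.3

The posterior mean is a precision-weighted average: μ_n = (τ₀μ₀ + τ_data·x̄)/(τ₀+τ_data), with τ₀=1/σ₀² and τ_data=n/σ².
Here τ₀ = 1/153.2 = 0.006527 and τ_data = 5/39.8 = 0.125628, so τ_n = 0.132155.
Rearranging for μ₀: μ₀ = (μ_n·τ_n − τ_data·x̄)/τ₀ = (29.2245·0.132155 − 0.125628·30.0) / 0.006527 = 0.093324/0.006527 ≈ 14.3.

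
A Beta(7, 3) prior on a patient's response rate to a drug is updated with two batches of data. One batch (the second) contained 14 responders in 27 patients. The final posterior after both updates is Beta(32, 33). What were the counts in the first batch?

Because Beta–binomial updating is additive in the counts, the combined data contributed (α_post−α_prior, β_post−β_prior) successes and failures.
Total across both batches: 32−7=25 responders, 33−3=30 non-responders.
Subtract the second batch: 25−14=11 responders and 30−13=17 non-responders.

11 responders and 17 non-responders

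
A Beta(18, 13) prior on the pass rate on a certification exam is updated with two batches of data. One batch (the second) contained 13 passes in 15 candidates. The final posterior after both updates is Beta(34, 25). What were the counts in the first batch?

Sequential conjugate updates are equivalent to a single update on the pooled data, so total successes = posterior α − prior α and total failures = posterior β − prior β.
Total across both batches: 34−18=16 passes, 25−13=12 failures.
Subtract the second batch: 16−13=3 passes and 12−2=10 failures.

3 passes and 10 failures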